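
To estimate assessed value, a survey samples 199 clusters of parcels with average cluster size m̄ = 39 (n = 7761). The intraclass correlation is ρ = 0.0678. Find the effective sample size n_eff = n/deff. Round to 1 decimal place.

deff = 1 + (39 − 1)·0.0678 = 1 + 2.5764 = 3.5764.
n_eff = 7761 / 3.5764 = 2170.1.

2170.1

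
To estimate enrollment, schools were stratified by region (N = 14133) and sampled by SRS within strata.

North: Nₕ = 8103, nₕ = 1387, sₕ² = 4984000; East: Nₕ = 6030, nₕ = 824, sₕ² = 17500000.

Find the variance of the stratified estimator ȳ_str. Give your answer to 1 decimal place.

Var(ȳ_str) = Σₕ Wₕ²(1 − fₕ)sₕ²/nₕ with Wₕ = Nₕ/N, N = 14133.
North: Wₕ = 0.57333899; term = 0.57333899²·(1 − 0.17117117)·4984000/1387 = 979.01508.
East: Wₕ = 0.42666101; term = 0.42666101²·(1 − 0.13665008)·17500000/824 = 3337.8252.
Sum = 4316.8403.

4316.8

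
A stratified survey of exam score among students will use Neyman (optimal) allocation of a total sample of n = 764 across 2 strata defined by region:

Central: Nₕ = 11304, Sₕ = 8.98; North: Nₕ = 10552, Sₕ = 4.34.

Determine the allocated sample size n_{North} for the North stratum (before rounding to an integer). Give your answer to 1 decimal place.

237.5

Neyman allocation: nₕ = n·NₕSₕ / Σⱼ NⱼSⱼ.
Σ NⱼSⱼ = 11304·8.98 + 10552·4.34 = 147305.6.
n_{North} = 764·10552·4.34 / 147305.6 = 237.5.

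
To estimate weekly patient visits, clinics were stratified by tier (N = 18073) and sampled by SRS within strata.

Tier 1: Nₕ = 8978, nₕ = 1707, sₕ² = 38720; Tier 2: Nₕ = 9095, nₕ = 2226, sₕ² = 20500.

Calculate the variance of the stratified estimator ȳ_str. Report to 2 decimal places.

Var(ȳ_str) = Σₕ Wₕ²(1 − fₕ)sₕ²/nₕ with Wₕ = Nₕ/N, N = 18073.
Tier 1: Wₕ = 0.49676313; term = 0.49676313²·(1 − 0.19013143)·38720/1707 = 4.5333064.
Tier 2: Wₕ = 0.50323687; term = 0.50323687²·(1 − 0.24474986)·20500/2226 = 1.7614261.
Sum = 6.2947325.

6.29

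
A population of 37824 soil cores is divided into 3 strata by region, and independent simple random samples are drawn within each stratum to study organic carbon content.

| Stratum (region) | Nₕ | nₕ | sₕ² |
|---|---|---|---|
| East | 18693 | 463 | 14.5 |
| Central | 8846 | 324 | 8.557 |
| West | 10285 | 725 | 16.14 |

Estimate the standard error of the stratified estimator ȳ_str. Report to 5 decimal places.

0.10189

Var(ȳ_str) = Σₕ Wₕ²(1 − fₕ)sₕ²/nₕ with Wₕ = Nₕ/N, N = 37824.
East: Wₕ = 0.49421003; term = 0.49421003²·(1 − 0.02476863)·14.5/463 = 0.0074596384.
Central: Wₕ = 0.23387267; term = 0.23387267²·(1 − 0.03662672)·8.557/324 = 0.0013916502.
West: Wₕ = 0.27191730; term = 0.27191730²·(1 − 0.07049101)·16.14/725 = 0.0015300048.
Sum = 0.010381293.
SE = √(0.010381293) = 0.10189.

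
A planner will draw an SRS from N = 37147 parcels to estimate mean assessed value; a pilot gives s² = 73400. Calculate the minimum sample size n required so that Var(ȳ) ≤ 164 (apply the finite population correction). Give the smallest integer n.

Without fpc, n₀ = s²/D = 73400/164 = 447.5610.
With fpc, (1 − n/N)·s²/n ≤ D requires n ≥ n₀/(1 + n₀/N) = 447.5610/(1 + 447.5610/37147) = 442.2328.
Rounding up, n = 443.

443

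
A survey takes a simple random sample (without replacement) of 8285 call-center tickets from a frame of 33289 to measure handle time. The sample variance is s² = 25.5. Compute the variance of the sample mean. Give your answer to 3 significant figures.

Under SRS without replacement, Var(ȳ) = (1 − f)·s²/n with f = n/N = 8285/33289 = 0.24888101.
Var(ȳ) = (1 − 0.24888101)·25.5/8285 = 0.75111899·0.0030778515 = 0.0023118327.

0.00231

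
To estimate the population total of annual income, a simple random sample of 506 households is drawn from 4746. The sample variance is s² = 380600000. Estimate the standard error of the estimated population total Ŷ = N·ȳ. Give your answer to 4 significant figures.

3.891 × 10^6

Var(Ŷ) = N²·Var(ȳ) = N²·(1 − n/N)·s²/n.
f = 506/4746 = 0.10661610; Var(ȳ) = 0.89338390·380600000/506 = 671980.07.
Var(Ŷ) = 4746² · 671980.07 = 1.5136026 × 10^13.
SE(Ŷ) = √(1.5136026 × 10^13) = 3.891 × 10^6.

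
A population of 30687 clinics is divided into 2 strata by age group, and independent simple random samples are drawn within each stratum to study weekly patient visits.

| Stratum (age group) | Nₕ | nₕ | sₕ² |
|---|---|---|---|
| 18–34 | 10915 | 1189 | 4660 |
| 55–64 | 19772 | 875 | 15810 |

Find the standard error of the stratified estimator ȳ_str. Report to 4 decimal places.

Var(ȳ_str) = Σₕ Wₕ²(1 − fₕ)sₕ²/nₕ with Wₕ = Nₕ/N, N = 30687.
18–34: Wₕ = 0.35568808; term = 0.35568808²·(1 − 0.10893266)·4660/1189 = 0.44182797.
55–64: Wₕ = 0.64431192; term = 0.64431192²·(1 − 0.04425450)·15810/875 = 7.1689973.
Sum = 7.6108253.
SE = √(7.6108253) = 2.7588.

2.7588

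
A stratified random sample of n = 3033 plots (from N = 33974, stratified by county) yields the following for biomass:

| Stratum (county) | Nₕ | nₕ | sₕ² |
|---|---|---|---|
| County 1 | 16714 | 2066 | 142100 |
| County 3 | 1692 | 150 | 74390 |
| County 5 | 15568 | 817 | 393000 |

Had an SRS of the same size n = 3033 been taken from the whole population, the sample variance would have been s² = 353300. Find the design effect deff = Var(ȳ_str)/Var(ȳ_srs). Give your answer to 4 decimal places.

1.0502

Var(ȳ_str) = Σ Wₕ²(1−fₕ)sₕ²/nₕ with Wₕ = Nₕ/33974:
  County 1: (16714/33974)²·(1−2066/16714)·142100/2066 = 14.589121
  County 3: (1692/33974)²·(1−150/1692)·74390/150 = 1.1210234
  County 5: (15568/33974)²·(1−817/15568)·393000/817 = 95.704292
  → Var(ȳ_str) = 111.41444.
Var(ȳ_srs) = (1 − 3033/33974)·353300/3033 = 106.0862.
deff = 111.41444 / 106.0862 = 1.0502.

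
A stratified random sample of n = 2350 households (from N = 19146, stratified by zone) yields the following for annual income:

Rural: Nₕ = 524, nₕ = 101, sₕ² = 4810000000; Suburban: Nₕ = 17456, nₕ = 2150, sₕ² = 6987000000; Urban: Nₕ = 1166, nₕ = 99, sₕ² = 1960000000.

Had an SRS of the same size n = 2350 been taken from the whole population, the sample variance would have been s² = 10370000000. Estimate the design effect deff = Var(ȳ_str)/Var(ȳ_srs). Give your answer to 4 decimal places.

0.6367

Var(ȳ_str) = Σ Wₕ²(1−fₕ)sₕ²/nₕ with Wₕ = Nₕ/19146:
  Rural: (524/19146)²·(1−101/524)·4810000000/101 = 28796.47
  Suburban: (17456/19146)²·(1−2150/17456)·6987000000/2150 = 2.3686594 × 10^6
  Urban: (1166/19146)²·(1−99/1166)·1960000000/99 = 67193.573
  → Var(ȳ_str) = 2.4646494 × 10^6.
Var(ȳ_srs) = (1 − 2350/19146)·10370000000/2350 = 3.8711385 × 10^6.
deff = (2.4646494 × 10^6) / (3.8711385 × 10^6) = 0.6367.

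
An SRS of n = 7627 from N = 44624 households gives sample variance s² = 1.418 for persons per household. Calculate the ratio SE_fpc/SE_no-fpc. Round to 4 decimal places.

f = n/N = 7627/44624 = 0.17091700.
SE_no-fpc = √(s²/n) = 0.013635192; SE_fpc = √((1−f)s²/n) = 0.012415387.
Ratio = √(1−f) = 0.91053995.

0.9105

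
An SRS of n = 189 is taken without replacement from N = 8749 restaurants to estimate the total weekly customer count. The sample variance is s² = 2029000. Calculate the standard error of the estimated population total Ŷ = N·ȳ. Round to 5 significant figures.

896660

Var(Ŷ) = N²·Var(ȳ) = N²·(1 − n/N)·s²/n.
f = 189/8749 = 0.02160247; Var(ȳ) = 0.97839753·2029000/189 = 10503.538.
Var(Ŷ) = 8749² · 10503.538 = 8.0399333 × 10^11.
SE(Ŷ) = √(8.0399333 × 10^11) = 896660.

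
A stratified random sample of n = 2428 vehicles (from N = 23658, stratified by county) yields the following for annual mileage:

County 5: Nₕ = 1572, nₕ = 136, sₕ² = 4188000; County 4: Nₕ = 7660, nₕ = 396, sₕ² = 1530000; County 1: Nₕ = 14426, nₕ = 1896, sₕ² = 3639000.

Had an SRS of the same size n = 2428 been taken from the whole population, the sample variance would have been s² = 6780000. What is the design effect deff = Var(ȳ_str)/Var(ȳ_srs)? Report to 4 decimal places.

0.4502

Var(ȳ_str) = Σ Wₕ²(1−fₕ)sₕ²/nₕ with Wₕ = Nₕ/23658:
  County 5: (1572/23658)²·(1−136/1572)·4188000/136 = 124.19917
  County 4: (7660/23658)²·(1−396/7660)·1530000/396 = 384.10043
  County 1: (14426/23658)²·(1−1896/14426)·3639000/1896 = 619.84723
  → Var(ȳ_str) = 1128.1468.
Var(ȳ_srs) = (1 − 2428/23658)·6780000/2428 = 2505.8379.
deff = 1128.1468 / 2505.8379 = 0.4502.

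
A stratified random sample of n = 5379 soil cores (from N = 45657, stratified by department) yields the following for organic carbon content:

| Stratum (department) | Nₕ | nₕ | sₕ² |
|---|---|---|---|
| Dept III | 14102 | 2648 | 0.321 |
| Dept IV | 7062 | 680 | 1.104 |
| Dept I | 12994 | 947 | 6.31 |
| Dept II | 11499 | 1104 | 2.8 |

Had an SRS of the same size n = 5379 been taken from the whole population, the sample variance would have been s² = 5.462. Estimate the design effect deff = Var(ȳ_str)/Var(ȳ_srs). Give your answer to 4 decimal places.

Var(ȳ_str) = Σ Wₕ²(1−fₕ)sₕ²/nₕ with Wₕ = Nₕ/45657:
  Dept III: (14102/45657)²·(1−2648/14102)·0.321/2648 = 9.3931271 × 10^-6
  Dept IV: (7062/45657)²·(1−680/7062)·1.104/680 = 3.5101844 × 10^-5
  Dept I: (12994/45657)²·(1−947/12994)·6.31/947 = 5.0036441 × 10^-4
  Dept II: (11499/45657)²·(1−1104/11499)·2.8/1104 = 1.454316 × 10^-4
  → Var(ȳ_str) = 6.9029098 × 10^-4.
Var(ȳ_srs) = (1 − 5379/45657)·5.462/5379 = 8.9579921 × 10^-4.
deff = (6.9029098 × 10^-4) / (8.9579921 × 10^-4) = 0.7706.

0.7706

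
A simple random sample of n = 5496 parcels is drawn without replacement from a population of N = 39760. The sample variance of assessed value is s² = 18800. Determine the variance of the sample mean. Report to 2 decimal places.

2.95

Under SRS without replacement, Var(ȳ) = (1 − f)·s²/n with f = n/N = 5496/39760 = 0.13822938.
Var(ȳ) = (1 − 0.13822938)·18800/5496 = 0.86177062·3.4206696 = 2.9478326.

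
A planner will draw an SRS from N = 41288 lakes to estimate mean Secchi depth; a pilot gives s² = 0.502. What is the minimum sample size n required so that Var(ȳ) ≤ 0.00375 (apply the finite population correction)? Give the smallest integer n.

Without fpc, n₀ = s²/D = 0.502/0.00375 = 133.8667.
With fpc, (1 − n/N)·s²/n ≤ D requires n ≥ n₀/(1 + n₀/N) = 133.8667/(1 + 133.8667/41288) = 133.4341.
Rounding up, n = 134.

134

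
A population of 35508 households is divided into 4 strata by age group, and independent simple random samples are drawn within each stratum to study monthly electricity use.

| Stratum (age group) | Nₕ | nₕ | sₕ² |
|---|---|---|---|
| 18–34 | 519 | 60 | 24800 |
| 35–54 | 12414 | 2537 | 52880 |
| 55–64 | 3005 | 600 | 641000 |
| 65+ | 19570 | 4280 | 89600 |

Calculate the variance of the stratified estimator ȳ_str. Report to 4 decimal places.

Var(ȳ_str) = Σₕ Wₕ²(1 − fₕ)sₕ²/nₕ with Wₕ = Nₕ/N, N = 35508.
18–34: Wₕ = 0.01461642; term = 0.01461642²·(1 − 0.11560694)·24800/60 = 0.078095867.
35–54: Wₕ = 0.34961136; term = 0.34961136²·(1 − 0.20436604)·52880/2537 = 2.0270075.
55–64: Wₕ = 0.08462882; term = 0.08462882²·(1 − 0.19966722)·641000/600 = 6.1237001.
65+: Wₕ = 0.55114340; term = 0.55114340²·(1 − 0.21870210)·89600/4280 = 4.9683265.
Sum = 13.19713.

13.1971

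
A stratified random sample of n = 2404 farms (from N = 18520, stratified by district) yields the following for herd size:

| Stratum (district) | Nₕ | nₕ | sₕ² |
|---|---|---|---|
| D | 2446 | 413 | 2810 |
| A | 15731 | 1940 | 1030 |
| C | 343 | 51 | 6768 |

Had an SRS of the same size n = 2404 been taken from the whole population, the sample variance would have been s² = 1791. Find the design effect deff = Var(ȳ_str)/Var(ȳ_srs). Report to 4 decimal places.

Var(ȳ_str) = Σ Wₕ²(1−fₕ)sₕ²/nₕ with Wₕ = Nₕ/18520:
  D: (2446/18520)²·(1−413/2446)·2810/413 = 0.098643423
  A: (15731/18520)²·(1−1940/15731)·1030/1940 = 0.33581927
  C: (343/18520)²·(1−51/343)·6768/51 = 0.038751202
  → Var(ȳ_str) = 0.4732139.
Var(ȳ_srs) = (1 − 2404/18520)·1791/2404 = 0.64830206.
deff = 0.4732139 / 0.64830206 = 0.7299.

0.7299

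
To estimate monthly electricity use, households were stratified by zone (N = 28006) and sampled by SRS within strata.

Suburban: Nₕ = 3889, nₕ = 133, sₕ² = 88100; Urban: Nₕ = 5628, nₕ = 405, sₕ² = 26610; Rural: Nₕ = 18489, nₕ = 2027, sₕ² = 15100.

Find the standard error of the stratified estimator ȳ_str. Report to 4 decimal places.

Var(ȳ_str) = Σₕ Wₕ²(1 − fₕ)sₕ²/nₕ with Wₕ = Nₕ/N, N = 28006.
Suburban: Wₕ = 0.13886310; term = 0.13886310²·(1 − 0.03419902)·88100/133 = 12.33632.
Urban: Wₕ = 0.20095694; term = 0.20095694²·(1 − 0.07196162)·26610/405 = 2.4624181.
Rural: Wₕ = 0.66017996; term = 0.66017996²·(1 − 0.10963275)·15100/2027 = 2.8907934.
Sum = 17.689532.
SE = √(17.689532) = 4.2059.

4.2059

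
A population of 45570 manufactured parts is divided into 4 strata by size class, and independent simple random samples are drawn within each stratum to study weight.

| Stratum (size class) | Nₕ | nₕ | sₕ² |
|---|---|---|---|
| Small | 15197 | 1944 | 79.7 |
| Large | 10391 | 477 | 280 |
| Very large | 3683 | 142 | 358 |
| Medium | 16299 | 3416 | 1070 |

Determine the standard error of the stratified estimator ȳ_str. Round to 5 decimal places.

Var(ȳ_str) = Σₕ Wₕ²(1 − fₕ)sₕ²/nₕ with Wₕ = Nₕ/N, N = 45570.
Small: Wₕ = 0.33348694; term = 0.33348694²·(1 − 0.12791998)·79.7/1944 = 0.0039762718.
Large: Wₕ = 0.22802282; term = 0.22802282²·(1 − 0.04590511)·280/477 = 0.029119764.
Very large: Wₕ = 0.08082072; term = 0.08082072²·(1 − 0.03855553)·358/142 = 0.015833039.
Medium: Wₕ = 0.35766952; term = 0.35766952²·(1 − 0.20958341)·1070/3416 = 0.031672754.
Sum = 0.080601829.
SE = √(0.080601829) = 0.28390.

0.28390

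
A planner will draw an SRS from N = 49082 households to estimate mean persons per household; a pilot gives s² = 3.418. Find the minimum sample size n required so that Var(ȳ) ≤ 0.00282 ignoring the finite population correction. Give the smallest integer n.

1213

Without fpc, n₀ = s²/D = 3.418/0.00282 = 1212.0567.
Rounding up, n = 1213.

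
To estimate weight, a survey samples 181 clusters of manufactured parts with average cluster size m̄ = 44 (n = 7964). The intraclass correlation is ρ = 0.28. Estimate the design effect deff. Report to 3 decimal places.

deff = 1 + (44 − 1)·0.28 = 1 + 12.04 = 13.04.

13.040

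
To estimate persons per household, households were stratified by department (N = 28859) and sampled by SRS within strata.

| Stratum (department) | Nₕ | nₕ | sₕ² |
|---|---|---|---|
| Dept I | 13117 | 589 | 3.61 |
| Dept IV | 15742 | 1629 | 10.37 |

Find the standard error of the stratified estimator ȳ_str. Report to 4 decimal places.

Var(ȳ_str) = Σₕ Wₕ²(1 − fₕ)sₕ²/nₕ with Wₕ = Nₕ/N, N = 28859.
Dept I: Wₕ = 0.45452025; term = 0.45452025²·(1 − 0.04490356)·3.61/589 = 0.0012093322.
Dept IV: Wₕ = 0.54547975; term = 0.54547975²·(1 − 0.10348113)·10.37/1629 = 0.0016981434.
Sum = 0.0029074756.
SE = √(0.0029074756) = 0.0539.

0.0539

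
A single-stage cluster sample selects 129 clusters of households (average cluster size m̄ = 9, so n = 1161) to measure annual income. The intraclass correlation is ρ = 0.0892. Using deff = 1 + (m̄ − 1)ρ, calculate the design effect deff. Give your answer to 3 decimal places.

deff = 1 + (9 − 1)·0.0892 = 1 + 0.7136 = 1.7136.

1.714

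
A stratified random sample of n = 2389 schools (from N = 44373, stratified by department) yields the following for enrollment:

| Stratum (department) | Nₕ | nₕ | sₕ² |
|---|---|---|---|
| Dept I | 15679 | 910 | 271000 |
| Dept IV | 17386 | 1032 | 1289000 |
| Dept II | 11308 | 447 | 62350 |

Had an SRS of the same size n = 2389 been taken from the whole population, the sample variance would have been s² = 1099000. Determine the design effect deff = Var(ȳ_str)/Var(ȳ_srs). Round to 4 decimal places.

0.5148

Var(ȳ_str) = Σ Wₕ²(1−fₕ)sₕ²/nₕ with Wₕ = Nₕ/44373:
  Dept I: (15679/44373)²·(1−910/15679)·271000/910 = 35.023518
  Dept IV: (17386/44373)²·(1−1032/17386)·1289000/1032 = 180.36792
  Dept II: (11308/44373)²·(1−447/11308)·62350/447 = 8.7005552
  → Var(ȳ_str) = 224.09199.
Var(ȳ_srs) = (1 − 2389/44373)·1099000/2389 = 435.2578.
deff = 224.09199 / 435.2578 = 0.5148.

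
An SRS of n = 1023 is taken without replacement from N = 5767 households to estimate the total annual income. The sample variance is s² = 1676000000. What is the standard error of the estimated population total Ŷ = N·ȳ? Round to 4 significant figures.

6.695 × 10^6

Var(Ŷ) = N²·Var(ȳ) = N²·(1 − n/N)·s²/n.
f = 1023/5767 = 0.17738859; Var(ȳ) = 0.82261141·1676000000/1023 = 1.3476996 × 10^6.
Var(Ŷ) = 5767² · (1.3476996 × 10^6) = 4.4822183 × 10^13.
SE(Ŷ) = √(4.4822183 × 10^13) = 6.695 × 10^6.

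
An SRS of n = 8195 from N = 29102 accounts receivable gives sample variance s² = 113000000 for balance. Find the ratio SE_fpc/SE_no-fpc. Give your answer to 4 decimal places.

0.8476

f = n/N = 8195/29102 = 0.28159577.
SE_no-fpc = √(s²/n) = 117.42613; SE_fpc = √((1−f)s²/n) = 99.528895.
Ratio = √(1−f) = 0.84758730.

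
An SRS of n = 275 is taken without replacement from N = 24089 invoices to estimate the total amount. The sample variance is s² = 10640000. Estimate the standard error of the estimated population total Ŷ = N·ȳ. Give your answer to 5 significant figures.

4.7112 × 10^6

Var(Ŷ) = N²·Var(ȳ) = N²·(1 − n/N)·s²/n.
f = 275/24089 = 0.01141600; Var(ȳ) = 0.98858400·10640000/275 = 38249.214.
Var(Ŷ) = 24089² · 38249.214 = 2.2195251 × 10^13.
SE(Ŷ) = √(2.2195251 × 10^13) = 4.7112 × 10^6.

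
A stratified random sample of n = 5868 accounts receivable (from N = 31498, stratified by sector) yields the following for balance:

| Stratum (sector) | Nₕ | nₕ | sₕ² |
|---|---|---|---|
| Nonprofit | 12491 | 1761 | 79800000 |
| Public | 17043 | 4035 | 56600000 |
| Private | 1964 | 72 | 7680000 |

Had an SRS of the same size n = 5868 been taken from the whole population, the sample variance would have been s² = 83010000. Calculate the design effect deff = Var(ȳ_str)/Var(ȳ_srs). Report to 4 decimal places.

0.8388

Var(ȳ_str) = Σ Wₕ²(1−fₕ)sₕ²/nₕ with Wₕ = Nₕ/31498:
  Nonprofit: (12491/31498)²·(1−1761/12491)·79800000/1761 = 6121.7348
  Public: (17043/31498)²·(1−4035/17043)·56600000/4035 = 3134.4656
  Private: (1964/31498)²·(1−72/1964)·7680000/72 = 399.50791
  → Var(ȳ_str) = 9655.7083.
Var(ȳ_srs) = (1 − 5868/31498)·83010000/5868 = 11510.811.
deff = 9655.7083 / 11510.811 = 0.8388.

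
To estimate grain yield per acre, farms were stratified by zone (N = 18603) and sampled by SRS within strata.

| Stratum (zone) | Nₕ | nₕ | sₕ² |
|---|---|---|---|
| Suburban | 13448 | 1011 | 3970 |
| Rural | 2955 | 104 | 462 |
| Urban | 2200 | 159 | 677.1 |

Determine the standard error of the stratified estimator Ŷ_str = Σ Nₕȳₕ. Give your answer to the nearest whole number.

26708

Var(Ŷ_str) = Σₕ Nₕ²(1 − fₕ)sₕ²/nₕ.
Suburban: 13448²·(1 − 1011/13448)·3970/1011 = 6.5676906 × 10^8.
Rural: 2955²·(1 − 104/2955)·462/104 = 3.7425132 × 10^7.
Urban: 2200²·(1 − 159/2200)·677.1/159 = 1.9121474 × 10^7.
Sum = 7.1331567 × 10^8.
SE = √(7.1331567 × 10^8) = 26708.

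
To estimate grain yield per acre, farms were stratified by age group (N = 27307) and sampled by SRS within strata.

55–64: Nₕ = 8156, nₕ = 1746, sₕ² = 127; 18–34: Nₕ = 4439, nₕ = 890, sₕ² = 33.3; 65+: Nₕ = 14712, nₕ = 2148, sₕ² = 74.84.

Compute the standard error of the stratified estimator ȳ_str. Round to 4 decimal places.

0.1205

Var(ȳ_str) = Σₕ Wₕ²(1 − fₕ)sₕ²/nₕ with Wₕ = Nₕ/N, N = 27307.
55–64: Wₕ = 0.29867799; term = 0.29867799²·(1 − 0.21407553)·127/1746 = 0.0050997249.
18–34: Wₕ = 0.16255905; term = 0.16255905²·(1 − 0.20049561)·33.3/890 = 7.9049184 × 10^-4.
65+: Wₕ = 0.53876295; term = 0.53876295²·(1 − 0.14600326)·74.84/2148 = 0.0086367662.
Sum = 0.014526983.
SE = √(0.014526983) = 0.1205.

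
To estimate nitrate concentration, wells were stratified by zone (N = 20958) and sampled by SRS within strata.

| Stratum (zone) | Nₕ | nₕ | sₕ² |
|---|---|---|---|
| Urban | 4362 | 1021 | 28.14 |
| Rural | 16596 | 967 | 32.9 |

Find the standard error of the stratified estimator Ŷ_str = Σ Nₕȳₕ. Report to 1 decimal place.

Var(Ŷ_str) = Σₕ Nₕ²(1 − fₕ)sₕ²/nₕ.
Urban: 4362²·(1 − 1021/4362)·28.14/1021 = 401661.76.
Rural: 16596²·(1 − 967/16596)·32.9/967 = 8.8247831 × 10^6.
Sum = 9.2264449 × 10^6.
SE = √(9.2264449 × 10^6) = 3037.5.

3037.5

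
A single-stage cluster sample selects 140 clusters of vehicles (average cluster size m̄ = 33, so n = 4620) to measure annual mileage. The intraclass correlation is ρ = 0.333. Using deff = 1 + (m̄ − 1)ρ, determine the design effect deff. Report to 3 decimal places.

deff = 1 + (33 − 1)·0.333 = 1 + 10.656 = 11.656.

11.656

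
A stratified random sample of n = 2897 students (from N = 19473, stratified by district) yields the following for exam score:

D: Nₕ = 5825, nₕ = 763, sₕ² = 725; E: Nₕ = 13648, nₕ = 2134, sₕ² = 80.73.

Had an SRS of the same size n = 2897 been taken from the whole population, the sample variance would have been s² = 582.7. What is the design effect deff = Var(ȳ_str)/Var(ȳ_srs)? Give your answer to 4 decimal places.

0.5231

Var(ȳ_str) = Σ Wₕ²(1−fₕ)sₕ²/nₕ with Wₕ = Nₕ/19473:
  D: (5825/19473)²·(1−763/5825)·725/763 = 0.073886622
  E: (13648/19473)²·(1−2134/13648)·80.73/2134 = 0.015677256
  → Var(ȳ_str) = 0.089563878.
Var(ȳ_srs) = (1 − 2897/19473)·582.7/2897 = 0.17121563.
deff = 0.089563878 / 0.17121563 = 0.5231.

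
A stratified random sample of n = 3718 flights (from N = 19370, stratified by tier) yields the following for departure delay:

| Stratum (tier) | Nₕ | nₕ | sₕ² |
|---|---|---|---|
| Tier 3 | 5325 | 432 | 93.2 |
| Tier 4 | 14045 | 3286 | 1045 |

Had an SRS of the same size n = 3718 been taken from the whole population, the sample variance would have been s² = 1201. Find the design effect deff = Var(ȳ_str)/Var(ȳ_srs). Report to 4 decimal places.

Var(ȳ_str) = Σ Wₕ²(1−fₕ)sₕ²/nₕ with Wₕ = Nₕ/19370:
  Tier 3: (5325/19370)²·(1−432/5325)·93.2/432 = 0.01498193
  Tier 4: (14045/19370)²·(1−3286/14045)·1045/3286 = 0.12808054
  → Var(ȳ_str) = 0.14306247.
Var(ȳ_srs) = (1 − 3718/19370)·1201/3718 = 0.26102003.
deff = 0.14306247 / 0.26102003 = 0.5481.

0.5481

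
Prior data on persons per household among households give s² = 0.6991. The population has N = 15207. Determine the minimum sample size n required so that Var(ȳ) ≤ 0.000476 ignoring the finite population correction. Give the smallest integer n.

Without fpc, n₀ = s²/D = 0.6991/0.000476 = 1468.6975.
Rounding up, n = 1469.

1469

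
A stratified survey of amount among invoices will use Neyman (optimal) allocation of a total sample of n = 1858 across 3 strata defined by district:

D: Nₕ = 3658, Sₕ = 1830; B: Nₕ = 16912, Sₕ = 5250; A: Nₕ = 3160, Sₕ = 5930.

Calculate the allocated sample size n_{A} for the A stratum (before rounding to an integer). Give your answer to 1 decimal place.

304.8

Neyman allocation: nₕ = n·NₕSₕ / Σⱼ NⱼSⱼ.
Σ NⱼSⱼ = 3658·1830 + 16912·5250 + 3160·5930 = 1.1422094 × 10^8.
n_{A} = 1858·3160·5930 / (1.1422094 × 10^8) = 304.8.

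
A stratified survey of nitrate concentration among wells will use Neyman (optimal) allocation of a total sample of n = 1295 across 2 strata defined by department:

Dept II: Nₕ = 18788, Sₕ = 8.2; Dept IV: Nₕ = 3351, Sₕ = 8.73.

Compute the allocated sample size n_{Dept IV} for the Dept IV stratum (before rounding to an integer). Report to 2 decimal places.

206.66

Neyman allocation: nₕ = n·NₕSₕ / Σⱼ NⱼSⱼ.
Σ NⱼSⱼ = 18788·8.2 + 3351·8.73 = 183315.83.
n_{Dept IV} = 1295·3351·8.73 / 183315.83 = 206.66.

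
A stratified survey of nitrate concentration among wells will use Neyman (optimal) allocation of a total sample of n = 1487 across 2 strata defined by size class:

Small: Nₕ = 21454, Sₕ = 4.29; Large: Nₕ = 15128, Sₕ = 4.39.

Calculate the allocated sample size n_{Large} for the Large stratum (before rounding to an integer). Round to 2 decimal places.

623.26

Neyman allocation: nₕ = n·NₕSₕ / Σⱼ NⱼSⱼ.
Σ NⱼSⱼ = 21454·4.29 + 15128·4.39 = 158449.58.
n_{Large} = 1487·15128·4.39 / 158449.58 = 623.26.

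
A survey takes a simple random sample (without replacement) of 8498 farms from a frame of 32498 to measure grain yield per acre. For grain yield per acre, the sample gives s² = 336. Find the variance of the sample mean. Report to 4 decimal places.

Under SRS without replacement, Var(ȳ) = (1 − f)·s²/n with f = n/N = 8498/32498 = 0.26149301.
Var(ȳ) = (1 − 0.26149301)·336/8498 = 0.73850699·0.039538715 = 0.029199617.

0.0292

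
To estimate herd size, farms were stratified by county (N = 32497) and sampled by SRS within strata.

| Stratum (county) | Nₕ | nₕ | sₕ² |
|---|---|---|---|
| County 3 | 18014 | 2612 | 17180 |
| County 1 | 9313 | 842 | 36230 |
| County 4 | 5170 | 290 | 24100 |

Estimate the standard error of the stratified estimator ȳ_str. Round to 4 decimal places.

2.6321

Var(ȳ_str) = Σₕ Wₕ²(1 − fₕ)sₕ²/nₕ with Wₕ = Nₕ/N, N = 32497.
County 3: Wₕ = 0.55432809; term = 0.55432809²·(1 − 0.14499833)·17180/2612 = 1.7280278.
County 1: Wₕ = 0.28658030; term = 0.28658030²·(1 − 0.09041125)·36230/842 = 3.2143561.
County 4: Wₕ = 0.15909161; term = 0.15909161²·(1 − 0.05609284)·24100/290 = 1.9853765.
Sum = 6.9277604.
SE = √(6.9277604) = 2.6321.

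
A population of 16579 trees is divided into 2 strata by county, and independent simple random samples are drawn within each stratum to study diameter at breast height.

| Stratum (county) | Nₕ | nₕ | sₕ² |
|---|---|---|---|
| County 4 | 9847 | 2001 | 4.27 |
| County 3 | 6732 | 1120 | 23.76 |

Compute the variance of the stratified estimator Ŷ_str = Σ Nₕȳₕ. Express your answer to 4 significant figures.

966300

Var(Ŷ_str) = Σₕ Nₕ²(1 − fₕ)sₕ²/nₕ.
County 4: 9847²·(1 − 2001/9847)·4.27/2001 = 164866.73.
County 3: 6732²·(1 − 1120/6732)·23.76/1120 = 801475.37.
Sum = 966342.1.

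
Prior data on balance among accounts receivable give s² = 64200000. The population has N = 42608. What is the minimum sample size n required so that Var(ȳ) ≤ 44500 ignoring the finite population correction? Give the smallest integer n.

1443

Without fpc, n₀ = s²/D = 64200000/44500 = 1442.6966.
Rounding up, n = 1443.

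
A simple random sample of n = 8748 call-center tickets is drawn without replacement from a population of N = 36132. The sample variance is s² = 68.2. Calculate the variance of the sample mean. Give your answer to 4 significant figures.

Under SRS without replacement, Var(ȳ) = (1 − f)·s²/n with f = n/N = 8748/36132 = 0.24211226.
Var(ȳ) = (1 − 0.24211226)·68.2/8748 = 0.75788774·0.0077960677 = 0.0059085441.

0.005909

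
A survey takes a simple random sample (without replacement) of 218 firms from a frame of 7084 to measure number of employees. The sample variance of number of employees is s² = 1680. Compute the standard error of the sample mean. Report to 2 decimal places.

Under SRS without replacement, Var(ȳ) = (1 − f)·s²/n with f = n/N = 218/7084 = 0.03077357.
Var(ȳ) = (1 − 0.03077357)·1680/218 = 0.96922643·7.706422 = 7.4692679.
SE(ȳ) = √(7.4692679) = 2.73.

2.73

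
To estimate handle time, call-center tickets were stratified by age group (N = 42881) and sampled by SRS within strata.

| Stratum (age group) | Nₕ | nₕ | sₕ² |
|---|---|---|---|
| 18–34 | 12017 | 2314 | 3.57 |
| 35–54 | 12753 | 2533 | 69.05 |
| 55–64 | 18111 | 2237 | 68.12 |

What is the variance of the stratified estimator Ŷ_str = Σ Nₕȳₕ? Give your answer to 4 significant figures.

Var(Ŷ_str) = Σₕ Nₕ²(1 − fₕ)sₕ²/nₕ.
18–34: 12017²·(1 − 2314/12017)·3.57/2314 = 179889.97.
35–54: 12753²·(1 − 2533/12753)·69.05/2533 = 3.5529717 × 10^6.
55–64: 18111²·(1 − 2237/18111)·68.12/2237 = 8.7546233 × 10^6.
Sum = 1.2487485 × 10^7.

1.249 × 10^7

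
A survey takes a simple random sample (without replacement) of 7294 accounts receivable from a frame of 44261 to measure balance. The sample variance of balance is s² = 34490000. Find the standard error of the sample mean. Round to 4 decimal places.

62.8435

Under SRS without replacement, Var(ȳ) = (1 − f)·s²/n with f = n/N = 7294/44261 = 0.16479519.
Var(ȳ) = (1 − 0.16479519)·34490000/7294 = 0.83520481·4728.544 = 3949.3027.
SE(ȳ) = √(3949.3027) = 62.8435.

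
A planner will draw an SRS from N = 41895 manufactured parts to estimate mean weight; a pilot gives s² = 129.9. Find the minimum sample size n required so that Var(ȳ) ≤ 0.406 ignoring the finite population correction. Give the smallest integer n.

320

Without fpc, n₀ = s²/D = 129.9/0.406 = 319.9507.
Rounding up, n = 320.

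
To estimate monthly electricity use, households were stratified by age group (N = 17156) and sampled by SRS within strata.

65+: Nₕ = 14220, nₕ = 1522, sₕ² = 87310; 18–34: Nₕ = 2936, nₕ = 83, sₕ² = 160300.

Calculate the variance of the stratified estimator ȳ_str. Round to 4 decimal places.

Var(ȳ_str) = Σₕ Wₕ²(1 − fₕ)sₕ²/nₕ with Wₕ = Nₕ/N, N = 17156.
65+: Wₕ = 0.82886454; term = 0.82886454²·(1 − 0.10703235)·87310/1522 = 35.192667.
18–34: Wₕ = 0.17113546; term = 0.17113546²·(1 − 0.02826975)·160300/83 = 54.96436.
Sum = 90.157027.

90.1570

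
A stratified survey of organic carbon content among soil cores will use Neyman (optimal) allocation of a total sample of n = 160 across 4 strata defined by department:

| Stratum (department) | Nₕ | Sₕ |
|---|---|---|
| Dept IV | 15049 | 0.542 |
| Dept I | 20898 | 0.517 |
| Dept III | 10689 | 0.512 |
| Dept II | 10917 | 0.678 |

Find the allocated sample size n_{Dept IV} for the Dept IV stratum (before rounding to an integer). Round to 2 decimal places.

40.99

Neyman allocation: nₕ = n·NₕSₕ / Σⱼ NⱼSⱼ.
Σ NⱼSⱼ = 15049·0.542 + 20898·0.517 + 10689·0.512 + 10917·0.678 = 31835.318.
n_{Dept IV} = 160·15049·0.542 / 31835.318 = 40.99.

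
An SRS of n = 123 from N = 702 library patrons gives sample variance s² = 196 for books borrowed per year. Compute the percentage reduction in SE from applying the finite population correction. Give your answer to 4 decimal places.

9.1823

f = n/N = 123/702 = 0.17521368.
SE_no-fpc = √(s²/n) = 1.2623375; SE_fpc = √((1−f)s²/n) = 1.1464265.
Ratio = √(1−f) = 0.90817747. Reduction = 100·(1 − 0.90817747) = 9.1823%.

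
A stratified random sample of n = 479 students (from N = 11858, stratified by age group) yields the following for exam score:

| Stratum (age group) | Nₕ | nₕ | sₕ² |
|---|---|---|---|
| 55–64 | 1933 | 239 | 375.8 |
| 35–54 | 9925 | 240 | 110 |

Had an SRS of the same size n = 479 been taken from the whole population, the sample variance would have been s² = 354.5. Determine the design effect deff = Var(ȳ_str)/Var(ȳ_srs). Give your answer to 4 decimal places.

0.4927

Var(ȳ_str) = Σ Wₕ²(1−fₕ)sₕ²/nₕ with Wₕ = Nₕ/11858:
  55–64: (1933/11858)²·(1−239/1933)·375.8/239 = 0.036616872
  35–54: (9925/11858)²·(1−240/9925)·110/240 = 0.31332041
  → Var(ȳ_str) = 0.34993728.
Var(ȳ_srs) = (1 − 479/11858)·354.5/479 = 0.71018808.
deff = 0.34993728 / 0.71018808 = 0.4927.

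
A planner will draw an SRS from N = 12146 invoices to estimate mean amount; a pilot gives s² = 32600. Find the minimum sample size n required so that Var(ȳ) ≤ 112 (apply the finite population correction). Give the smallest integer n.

Without fpc, n₀ = s²/D = 32600/112 = 291.0714.
With fpc, (1 − n/N)·s²/n ≤ D requires n ≥ n₀/(1 + n₀/N) = 291.0714/(1 + 291.0714/12146) = 284.2593.
Rounding up, n = 285.

285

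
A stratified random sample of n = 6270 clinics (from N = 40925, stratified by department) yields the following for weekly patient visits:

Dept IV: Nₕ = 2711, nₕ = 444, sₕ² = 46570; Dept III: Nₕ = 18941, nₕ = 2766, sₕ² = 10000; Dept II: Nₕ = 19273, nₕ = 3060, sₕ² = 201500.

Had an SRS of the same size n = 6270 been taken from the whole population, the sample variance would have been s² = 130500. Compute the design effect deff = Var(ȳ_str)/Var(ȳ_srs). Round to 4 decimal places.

Var(ȳ_str) = Σ Wₕ²(1−fₕ)sₕ²/nₕ with Wₕ = Nₕ/40925:
  Dept IV: (2711/40925)²·(1−444/2711)·46570/444 = 0.38488141
  Dept III: (18941/40925)²·(1−2766/18941)·10000/2766 = 0.66132911
  Dept II: (19273/40925)²·(1−3060/19273)·201500/3060 = 12.28539
  → Var(ȳ_str) = 13.331601.
Var(ȳ_srs) = (1 − 6270/40925)·130500/6270 = 17.624637.
deff = 13.331601 / 17.624637 = 0.7564.

0.7564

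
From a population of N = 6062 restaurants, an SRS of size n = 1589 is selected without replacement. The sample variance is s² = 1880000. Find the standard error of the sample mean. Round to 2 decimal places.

Under SRS without replacement, Var(ȳ) = (1 − f)·s²/n with f = n/N = 1589/6062 = 0.26212471.
Var(ȳ) = (1 − 0.26212471)·1880000/1589 = 0.73787529·1183.134 = 873.00538.
SE(ȳ) = √(873.00538) = 29.55.

29.55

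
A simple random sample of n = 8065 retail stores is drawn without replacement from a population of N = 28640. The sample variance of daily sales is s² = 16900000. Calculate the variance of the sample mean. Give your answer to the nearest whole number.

1505

Under SRS without replacement, Var(ȳ) = (1 − f)·s²/n with f = n/N = 8065/28640 = 0.28159916.
Var(ȳ) = (1 − 0.28159916)·16900000/8065 = 0.71840084·2095.4743 = 1505.3905.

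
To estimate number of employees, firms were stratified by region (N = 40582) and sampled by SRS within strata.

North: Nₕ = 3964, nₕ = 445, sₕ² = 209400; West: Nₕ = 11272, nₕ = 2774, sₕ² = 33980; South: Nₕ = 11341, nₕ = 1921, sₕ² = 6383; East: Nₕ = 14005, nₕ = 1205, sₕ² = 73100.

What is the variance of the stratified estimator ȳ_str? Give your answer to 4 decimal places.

11.5169

Var(ȳ_str) = Σₕ Wₕ²(1 − fₕ)sₕ²/nₕ with Wₕ = Nₕ/N, N = 40582.
North: Wₕ = 0.09767877; term = 0.09767877²·(1 − 0.11226034)·209400/445 = 3.9856824.
West: Wₕ = 0.27775861; term = 0.27775861²·(1 − 0.24609652)·33980/2774 = 0.71247189.
South: Wₕ = 0.27945887; term = 0.27945887²·(1 − 0.16938542)·6383/1921 = 0.21554246.
East: Wₕ = 0.34510374; term = 0.34510374²·(1 − 0.08604070)·73100/1205 = 6.6032314.
Sum = 11.516928.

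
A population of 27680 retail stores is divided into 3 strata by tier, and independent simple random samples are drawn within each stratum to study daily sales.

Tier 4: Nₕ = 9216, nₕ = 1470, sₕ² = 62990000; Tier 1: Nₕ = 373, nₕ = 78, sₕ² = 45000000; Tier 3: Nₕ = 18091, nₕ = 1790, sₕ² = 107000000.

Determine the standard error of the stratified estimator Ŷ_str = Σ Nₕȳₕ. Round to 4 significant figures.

Var(Ŷ_str) = Σₕ Nₕ²(1 − fₕ)sₕ²/nₕ.
Tier 4: 9216²·(1 − 1470/9216)·62990000/1470 = 3.0589631 × 10^12.
Tier 1: 373²·(1 − 78/373)·45000000/78 = 6.3481731 × 10^10.
Tier 3: 18091²·(1 − 1790/18091)·107000000/1790 = 1.7628184 × 10^13.
Sum = 2.0750629 × 10^13.
SE = √(2.0750629 × 10^13) = 4.555 × 10^6.

4.555 × 10^6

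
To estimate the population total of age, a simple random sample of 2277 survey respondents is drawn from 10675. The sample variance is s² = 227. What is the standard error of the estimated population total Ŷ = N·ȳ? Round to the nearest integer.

2990

Var(Ŷ) = N²·Var(ȳ) = N²·(1 − n/N)·s²/n.
f = 2277/10675 = 0.21330211; Var(ȳ) = 0.78669789·227/2277 = 0.078427941.
Var(Ŷ) = 10675² · 0.078427941 = 8.937305 × 10^6.
SE(Ŷ) = √(8.937305 × 10^6) = 2990.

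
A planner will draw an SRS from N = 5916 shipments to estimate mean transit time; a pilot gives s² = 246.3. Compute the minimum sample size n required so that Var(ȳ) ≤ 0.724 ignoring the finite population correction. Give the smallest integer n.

Without fpc, n₀ = s²/D = 246.3/0.724 = 340.1934.
Rounding up, n = 341.

341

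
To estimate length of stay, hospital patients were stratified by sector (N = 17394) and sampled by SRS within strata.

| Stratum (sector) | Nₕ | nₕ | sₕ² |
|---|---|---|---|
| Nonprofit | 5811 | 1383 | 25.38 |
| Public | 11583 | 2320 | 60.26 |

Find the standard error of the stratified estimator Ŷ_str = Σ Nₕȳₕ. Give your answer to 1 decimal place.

1805.3

Var(Ŷ_str) = Σₕ Nₕ²(1 − fₕ)sₕ²/nₕ.
Nonprofit: 5811²·(1 − 1383/5811)·25.38/1383 = 472202.11.
Public: 11583²·(1 − 2320/11583)·60.26/2320 = 2.7868517 × 10^6.
Sum = 3.2590538 × 10^6.
SE = √(3.2590538 × 10^6) = 1805.3.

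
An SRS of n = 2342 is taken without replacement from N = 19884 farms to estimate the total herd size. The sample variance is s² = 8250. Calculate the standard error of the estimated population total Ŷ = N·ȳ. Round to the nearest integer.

Var(Ŷ) = N²·Var(ȳ) = N²·(1 − n/N)·s²/n.
f = 2342/19884 = 0.11778314; Var(ȳ) = 0.88221686·8250/2342 = 3.1077238.
Var(Ŷ) = 19884² · 3.1077238 = 1.2287115 × 10^9.
SE(Ŷ) = √(1.2287115 × 10^9) = 35053.

35053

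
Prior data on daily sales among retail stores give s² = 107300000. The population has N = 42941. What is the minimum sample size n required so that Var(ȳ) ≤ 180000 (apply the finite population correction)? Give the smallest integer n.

588

Without fpc, n₀ = s²/D = 107300000/180000 = 596.1111.
With fpc, (1 − n/N)·s²/n ≤ D requires n ≥ n₀/(1 + n₀/N) = 596.1111/(1 + 596.1111/42941) = 587.9491.
Rounding up, n = 588.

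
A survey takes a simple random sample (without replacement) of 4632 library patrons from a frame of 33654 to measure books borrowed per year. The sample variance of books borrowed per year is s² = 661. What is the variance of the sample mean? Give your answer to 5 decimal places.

0.12306

Under SRS without replacement, Var(ȳ) = (1 − f)·s²/n with f = n/N = 4632/33654 = 0.13763594.
Var(ȳ) = (1 − 0.13763594)·661/4632 = 0.86236406·0.14270294 = 0.12306188.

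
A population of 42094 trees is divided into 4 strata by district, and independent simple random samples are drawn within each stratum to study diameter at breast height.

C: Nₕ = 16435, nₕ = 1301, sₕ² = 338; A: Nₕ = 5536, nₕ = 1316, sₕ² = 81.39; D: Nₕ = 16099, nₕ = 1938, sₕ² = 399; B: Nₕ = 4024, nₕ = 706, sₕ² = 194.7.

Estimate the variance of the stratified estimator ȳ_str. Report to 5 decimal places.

0.06585

Var(ȳ_str) = Σₕ Wₕ²(1 − fₕ)sₕ²/nₕ with Wₕ = Nₕ/N, N = 42094.
C: Wₕ = 0.39043569; term = 0.39043569²·(1 − 0.07916033)·338/1301 = 0.036468882.
A: Wₕ = 0.13151518; term = 0.13151518²·(1 − 0.23771676)·81.39/1316 = 8.1542364 × 10^-4.
D: Wₕ = 0.38245356; term = 0.38245356²·(1 − 0.12038015)·399/1938 = 0.026489365.
B: Wₕ = 0.09559557; term = 0.09559557²·(1 − 0.17544732)·194.7/706 = 0.0020780463.
Sum = 0.065851717.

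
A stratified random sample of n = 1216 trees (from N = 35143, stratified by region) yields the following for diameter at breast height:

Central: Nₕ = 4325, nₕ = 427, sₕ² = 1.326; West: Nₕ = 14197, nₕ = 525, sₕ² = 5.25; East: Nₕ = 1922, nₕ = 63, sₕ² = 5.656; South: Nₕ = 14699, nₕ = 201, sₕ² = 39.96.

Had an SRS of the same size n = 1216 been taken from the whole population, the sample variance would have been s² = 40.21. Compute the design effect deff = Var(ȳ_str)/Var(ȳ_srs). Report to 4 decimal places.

1.1333

Var(ȳ_str) = Σ Wₕ²(1−fₕ)sₕ²/nₕ with Wₕ = Nₕ/35143:
  Central: (4325/35143)²·(1−427/4325)·1.326/427 = 4.2390245 × 10^-5
  West: (14197/35143)²·(1−525/14197)·5.25/525 = 0.0015716324
  East: (1922/35143)²·(1−63/1922)·5.656/63 = 2.597311 × 10^-4
  South: (14699/35143)²·(1−201/14699)·39.96/201 = 0.034304227
  → Var(ȳ_str) = 0.036177981.
Var(ȳ_srs) = (1 − 1216/35143)·40.21/1216 = 0.031923252.
deff = 0.036177981 / 0.031923252 = 1.1333.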